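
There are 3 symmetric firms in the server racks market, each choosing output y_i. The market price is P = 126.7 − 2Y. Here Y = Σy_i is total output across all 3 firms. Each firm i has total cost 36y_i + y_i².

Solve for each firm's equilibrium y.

9.07

A representative firm's profit is π_i = y_i(126.7 − 2Y) − 36y_i − y_i², with Y = y_i + Σ_{j≠i} y_j.
First-order condition: 90.7 − 6y_i − 2Σ_{j≠i} y_j = 0.
With identical firms, set every y_j = y: then 90.7 − 6y − 4y = 0, i.e. y = 90.7/10 = 9.07.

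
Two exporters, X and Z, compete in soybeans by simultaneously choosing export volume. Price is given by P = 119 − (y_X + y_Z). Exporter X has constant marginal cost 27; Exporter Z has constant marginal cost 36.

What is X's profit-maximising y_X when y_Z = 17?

Exporter X's profit: π = y_X(119 − (y_X + y_Z)) − 27y_X.
∂π/∂y_X = 92 − 2y_X − y_Z = 0, so y_X = 46 − 0.5y_Z.
At y_Z = 17: y_X = 46 − 0.5·17 = 37.5.

37.5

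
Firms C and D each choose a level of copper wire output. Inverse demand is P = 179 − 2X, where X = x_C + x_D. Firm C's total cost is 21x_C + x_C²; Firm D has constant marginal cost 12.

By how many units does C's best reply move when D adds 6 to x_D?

-2

Firm C's profit: π = x_C(179 − 2(x_C + x_D)) − 21x_C − x_C².
∂π/∂x_C = 158 − 6x_C − 2x_D = 0, so x_C = 79/3 − (1/3)x_D.
The reaction-function slope is −1/3, so a 6-unit rise in x_D moves x_C by −1/3 × 6 = −2. C's best response falls — the actions are strategic substitutes.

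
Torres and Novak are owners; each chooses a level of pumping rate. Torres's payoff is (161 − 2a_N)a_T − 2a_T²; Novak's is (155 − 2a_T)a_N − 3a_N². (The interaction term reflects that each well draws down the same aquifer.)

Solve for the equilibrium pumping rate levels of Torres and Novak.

32.8, 14.9

Expanding Torres's payoff: 161a_T − 2a_Na_T − 2a_T².
∂π/∂a_T = 161 − 2a_N − 4a_T = 0, so a_T = 40.25 − 0.5a_N.
Likewise for Novak: a_N = 155/6 − (1/3)a_T.
Solving the two reaction functions simultaneously: (1 − (−0.5)(−1/3))a_T = 40.25 − 0.5·(155/6), so (5/6)a_T = 82/3 and a_T = 32.8.
Then a_N = 155/6 − (1/3)·32.8 = 14.9.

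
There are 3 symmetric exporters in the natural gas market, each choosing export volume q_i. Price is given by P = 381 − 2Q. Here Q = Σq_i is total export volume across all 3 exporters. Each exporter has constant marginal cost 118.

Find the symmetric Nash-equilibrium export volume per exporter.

32.875

A representative exporter's profit is π_i = q_i(381 − 2Q) − 118q_i, with Q = q_i + Σ_{j≠i} q_j.
First-order condition: 263 − 4q_i − 2Σ_{j≠i} q_j = 0.
Imposing symmetry (q_j = q for all j) turns Σ_{j≠i} q_j into 2q, so 263 = 8q and q = 32.875.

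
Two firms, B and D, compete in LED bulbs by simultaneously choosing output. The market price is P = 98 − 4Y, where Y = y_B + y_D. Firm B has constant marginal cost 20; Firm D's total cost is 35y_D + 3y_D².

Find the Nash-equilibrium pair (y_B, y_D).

Firm B's profit: π = y_B(98 − 4(y_B + y_D)) − 20y_B.
∂π/∂y_B = 78 − 8y_B − 4y_D = 0, so y_B = 9.75 − 0.5y_D.
For D: ∂π/∂y_D = 63 − 14y_D − 4y_B = 0 ⇒ y_D = 4.5 − (2/7)y_B.
Substituting the second reaction function into the first: y_B = 9.75 − 0.5(4.5 − (2/7)y_B), which gives (6/7)y_B = 7.5 ⇒ y_B = 8.75.
Then y_D = 4.5 − (2/7)·8.75 = 2.

8.75, 2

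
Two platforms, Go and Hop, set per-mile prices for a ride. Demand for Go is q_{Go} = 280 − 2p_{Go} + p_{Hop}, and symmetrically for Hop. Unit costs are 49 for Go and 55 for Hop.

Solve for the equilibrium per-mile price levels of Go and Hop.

Go's profit: π = (p_{Go} − 49)(280 − 2p_{Go} + p_{Hop}).
∂π/∂p_{Go} = 378 − 4p_{Go} + p_{Hop} = 0 ⇒ p_{Go} = 94.5 + 0.25p_{Hop}.
Similarly p_{Hop} = 97.5 + 0.25p_{Go}.
Substituting the second reaction function into the first: p_{Go} = 94.5 + 0.25(97.5 + 0.25p_{Go}), which gives 0.9375p_{Go} = 118.875 ⇒ p_{Go} = 126.8.
Then p_{Hop} = 97.5 + 0.25·126.8 = 129.2.

126.8, 129.2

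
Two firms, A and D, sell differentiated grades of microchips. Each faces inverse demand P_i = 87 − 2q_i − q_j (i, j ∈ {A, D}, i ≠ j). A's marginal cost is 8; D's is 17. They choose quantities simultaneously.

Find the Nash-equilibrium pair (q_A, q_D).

16.4, 13.4

Firm A's profit: π = q_A(87 − 2q_A − q_D) − 8q_A.
∂π/∂q_A = 79 − 4q_A − q_D = 0 ⇒ q_A = 19.75 − 0.25q_D.
Similarly q_D = 17.5 − 0.25q_A.
Solving the two reaction functions simultaneously: (1 − (−0.25)(−0.25))q_A = 19.75 − 0.25·17.5, so 0.9375q_A = 15.375 and q_A = 16.4.
Then q_D = 17.5 − 0.25·16.4 = 13.4.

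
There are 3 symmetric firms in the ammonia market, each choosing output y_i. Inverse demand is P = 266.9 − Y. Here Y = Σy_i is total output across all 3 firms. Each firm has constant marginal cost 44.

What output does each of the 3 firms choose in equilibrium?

A representative firm's profit is π_i = y_i(266.9 − Y) − 44y_i, with Y = y_i + Σ_{j≠i} y_j.
First-order condition: 222.9 − 2y_i − Σ_{j≠i} y_j = 0.
With identical firms, set every y_j = y: then 222.9 − 2y − 2y = 0, i.e. y = 222.9/4 = 55.725.

55.725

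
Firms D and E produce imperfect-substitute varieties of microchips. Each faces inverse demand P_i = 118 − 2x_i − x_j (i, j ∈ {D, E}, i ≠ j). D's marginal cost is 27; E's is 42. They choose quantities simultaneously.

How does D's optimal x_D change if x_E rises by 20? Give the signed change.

-5

Firm D's profit: π = x_D(118 − 2x_D − x_E) − 27x_D.
∂π/∂x_D = 91 − 4x_D − x_E = 0 ⇒ x_D = 22.75 − 0.25x_E.
The reaction-function slope is −0.25, so a 20-unit rise in x_E moves x_D by −0.25 × 20 = −5. D's best response falls — the actions are strategic substitutes.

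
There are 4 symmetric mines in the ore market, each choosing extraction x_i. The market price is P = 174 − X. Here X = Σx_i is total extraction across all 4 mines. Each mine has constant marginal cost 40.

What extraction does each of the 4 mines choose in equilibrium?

26.8

A representative mine's profit is π_i = x_i(174 − X) − 40x_i, with X = x_i + Σ_{j≠i} x_j.
First-order condition: 134 − 2x_i − Σ_{j≠i} x_j = 0.
In a symmetric equilibrium every mine chooses the same x, so Σ_{j≠i} x_j = 3x. The condition becomes 134 − 5x = 0, giving x = 134/5 = 26.8.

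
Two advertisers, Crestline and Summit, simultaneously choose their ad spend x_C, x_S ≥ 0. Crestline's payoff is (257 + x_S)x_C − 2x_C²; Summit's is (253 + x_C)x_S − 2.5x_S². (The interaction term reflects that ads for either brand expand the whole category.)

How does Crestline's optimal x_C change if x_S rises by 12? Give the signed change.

3

Expanding Crestline's payoff: 257x_C + x_Sx_C − 2x_C².
∂π/∂x_C = 257 + x_S − 4x_C = 0, so x_C = 64.25 + 0.25x_S.
The reaction-function slope is 0.25, so a 12-unit rise in x_S moves x_C by 0.25 × 12 = 3. Crestline's best response rises — the actions are strategic complements.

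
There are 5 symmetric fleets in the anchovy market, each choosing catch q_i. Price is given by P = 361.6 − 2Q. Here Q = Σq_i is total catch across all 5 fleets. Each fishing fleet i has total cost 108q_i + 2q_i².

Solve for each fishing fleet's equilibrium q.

A representative fishing fleet's profit is π_i = q_i(361.6 − 2Q) − 108q_i − 2q_i², with Q = q_i + Σ_{j≠i} q_j.
First-order condition: 253.6 − 8q_i − 2Σ_{j≠i} q_j = 0.
Imposing symmetry (q_j = q for all j) turns Σ_{j≠i} q_j into 4q, so 253.6 = 16q and q = 15.85.

15.85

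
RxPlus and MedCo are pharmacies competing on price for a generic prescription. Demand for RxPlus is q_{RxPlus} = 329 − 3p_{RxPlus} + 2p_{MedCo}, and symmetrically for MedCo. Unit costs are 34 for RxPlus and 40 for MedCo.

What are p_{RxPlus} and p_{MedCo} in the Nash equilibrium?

RxPlus's profit: π = (p_{RxPlus} − 34)(329 − 3p_{RxPlus} + 2p_{MedCo}).
∂π/∂p_{RxPlus} = 431 − 6p_{RxPlus} + 2p_{MedCo} = 0 ⇒ p_{RxPlus} = 431/6 + (1/3)p_{MedCo}.
Similarly p_{MedCo} = 449/6 + (1/3)p_{RxPlus}.
Plugging p_{MedCo} into RxPlus's best response: p_{RxPlus} = 431/6 + (1/3)(449/6 + (1/3)p_{RxPlus}) ⇒ (8/9)p_{RxPlus} = 871/9, so p_{RxPlus} = 108.875.
Then p_{MedCo} = 449/6 + (1/3)·108.875 = 111.125.

108.875, 111.125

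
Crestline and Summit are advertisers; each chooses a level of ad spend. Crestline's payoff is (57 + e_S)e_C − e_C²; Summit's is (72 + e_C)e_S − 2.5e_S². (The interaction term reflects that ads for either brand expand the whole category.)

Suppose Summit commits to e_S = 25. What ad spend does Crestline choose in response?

41

Expanding Crestline's payoff: 57e_C + e_Se_C − e_C².
∂π/∂e_C = 57 + e_S − 2e_C = 0, so e_C = 28.5 + 0.5e_S.
At e_S = 25: e_C = 28.5 + 0.5·25 = 41.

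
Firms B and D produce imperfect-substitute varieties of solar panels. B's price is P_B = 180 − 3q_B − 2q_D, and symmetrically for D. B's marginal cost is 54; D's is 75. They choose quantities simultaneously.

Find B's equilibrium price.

105.1875

Firm B's profit: π = q_B(180 − 3q_B − 2q_D) − 54q_B.
∂π/∂q_B = 126 − 6q_B − 2q_D = 0 ⇒ q_B = 21 − (1/3)q_D.
Similarly q_D = 17.5 − (1/3)q_B.
Substituting the second reaction function into the first: q_B = 21 − (1/3)(17.5 − (1/3)q_B), which gives (8/9)q_B = 91/6 ⇒ q_B = 17.0625.
Then q_D = 17.5 − (1/3)·17.0625 = 11.8125.
P_B = 180 − 3·17.0625 − 2·11.8125 = 105.1875.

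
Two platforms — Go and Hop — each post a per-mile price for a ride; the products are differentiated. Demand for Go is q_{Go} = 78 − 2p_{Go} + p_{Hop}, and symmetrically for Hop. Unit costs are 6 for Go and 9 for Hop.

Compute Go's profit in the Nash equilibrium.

1190.72

Go's profit: π = (p_{Go} − 6)(78 − 2p_{Go} + p_{Hop}).
∂π/∂p_{Go} = 90 − 4p_{Go} + p_{Hop} = 0 ⇒ p_{Go} = 22.5 + 0.25p_{Hop}.
Similarly p_{Hop} = 24 + 0.25p_{Go}.
Substituting the second reaction function into the first: p_{Go} = 22.5 + 0.25(24 + 0.25p_{Go}), which gives 0.9375p_{Go} = 28.5 ⇒ p_{Go} = 30.4.
Then p_{Hop} = 24 + 0.25·30.4 = 31.6.
q_{Go} = 78 − 2·30.4 + 31.6 = 48.8.
Profit = (30.4 − 6)·48.8 = 1190.72.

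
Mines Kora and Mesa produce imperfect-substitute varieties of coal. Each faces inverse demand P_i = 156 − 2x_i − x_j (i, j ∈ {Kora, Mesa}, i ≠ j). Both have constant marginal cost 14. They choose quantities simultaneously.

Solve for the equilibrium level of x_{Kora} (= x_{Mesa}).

Mine Kora's profit: π = x_{Kora}(156 − 2x_{Kora} − x_{Mesa}) − 14x_{Kora}.
∂π/∂x_{Kora} = 142 − 4x_{Kora} − x_{Mesa} = 0 ⇒ x_{Kora} = 35.5 − 0.25x_{Mesa}.
The game is symmetric, so in equilibrium x_{Mesa} = x_{Kora}: the reaction function gives 1.25x_{Kora} = 35.5, hence x_{Kora} = 28.4.

28.4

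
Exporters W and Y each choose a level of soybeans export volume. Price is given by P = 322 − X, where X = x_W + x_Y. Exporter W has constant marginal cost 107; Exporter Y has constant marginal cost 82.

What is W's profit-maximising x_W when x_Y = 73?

71

Exporter W's profit: π = x_W(322 − (x_W + x_Y)) − 107x_W.
∂π/∂x_W = 215 − 2x_W − x_Y = 0, so x_W = 107.5 − 0.5x_Y.
At x_Y = 73: x_W = 107.5 − 0.5·73 = 71.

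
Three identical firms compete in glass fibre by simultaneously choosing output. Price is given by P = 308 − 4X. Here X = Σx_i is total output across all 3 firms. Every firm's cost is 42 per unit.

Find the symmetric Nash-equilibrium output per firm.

A representative firm's profit is π_i = x_i(308 − 4X) − 42x_i, with X = x_i + Σ_{j≠i} x_j.
First-order condition: 266 − 8x_i − 4Σ_{j≠i} x_j = 0.
Imposing symmetry (x_j = x for all j) turns Σ_{j≠i} x_j into 2x, so 266 = 16x and x = 16.625.

16.625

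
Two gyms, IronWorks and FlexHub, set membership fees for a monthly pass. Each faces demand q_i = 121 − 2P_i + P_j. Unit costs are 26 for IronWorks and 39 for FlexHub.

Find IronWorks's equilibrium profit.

2231.12

IronWorks's profit: π = (P_{IronWorks} − 26)(121 − 2P_{IronWorks} + P_{FlexHub}).
∂π/∂P_{IronWorks} = 173 − 4P_{IronWorks} + P_{FlexHub} = 0 ⇒ P_{IronWorks} = 43.25 + 0.25P_{FlexHub}.
Similarly P_{FlexHub} = 49.75 + 0.25P_{IronWorks}.
Solving the two reaction functions simultaneously: (1 − (0.25)(0.25))P_{IronWorks} = 43.25 + 0.25·49.75, so 0.9375P_{IronWorks} = 55.6875 and P_{IronWorks} = 59.4.
Then P_{FlexHub} = 49.75 + 0.25·59.4 = 64.6.
q_{IronWorks} = 121 − 2·59.4 + 64.6 = 66.8.
Profit = (59.4 − 26)·66.8 = 2231.12.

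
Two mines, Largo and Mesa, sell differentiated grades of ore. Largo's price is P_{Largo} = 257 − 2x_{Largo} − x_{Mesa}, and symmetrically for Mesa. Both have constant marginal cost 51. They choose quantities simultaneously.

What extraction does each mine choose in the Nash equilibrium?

Mine Largo's profit: π = x_{Largo}(257 − 2x_{Largo} − x_{Mesa}) − 51x_{Largo}.
∂π/∂x_{Largo} = 206 − 4x_{Largo} − x_{Mesa} = 0 ⇒ x_{Largo} = 51.5 − 0.25x_{Mesa}.
The game is symmetric, so in equilibrium x_{Mesa} = x_{Largo}: the reaction function gives 1.25x_{Largo} = 51.5, hence x_{Largo} = 41.2.

41.2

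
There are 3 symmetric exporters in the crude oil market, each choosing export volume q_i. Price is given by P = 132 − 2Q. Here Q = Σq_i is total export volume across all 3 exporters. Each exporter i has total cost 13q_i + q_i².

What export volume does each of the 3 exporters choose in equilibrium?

A representative exporter's profit is π_i = q_i(132 − 2Q) − 13q_i − q_i², with Q = q_i + Σ_{j≠i} q_j.
First-order condition: 119 − 6q_i − 2Σ_{j≠i} q_j = 0.
Imposing symmetry (q_j = q for all j) turns Σ_{j≠i} q_j into 2q, so 119 = 10q and q = 11.9.

11.9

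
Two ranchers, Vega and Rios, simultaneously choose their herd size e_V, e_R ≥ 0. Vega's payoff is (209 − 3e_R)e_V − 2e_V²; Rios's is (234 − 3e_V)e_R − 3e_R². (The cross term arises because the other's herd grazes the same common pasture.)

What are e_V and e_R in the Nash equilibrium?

36.8, 20.6

Expanding Vega's payoff: 209e_V − 3e_Re_V − 2e_V².
∂π/∂e_V = 209 − 3e_R − 4e_V = 0, so e_V = 52.25 − 0.75e_R.
Likewise for Rios: e_R = 39 − 0.5e_V.
Substituting the second reaction function into the first: e_V = 52.25 − 0.75(39 − 0.5e_V), which gives 0.625e_V = 23 ⇒ e_V = 36.8.
Then e_R = 39 − 0.5·36.8 = 20.6.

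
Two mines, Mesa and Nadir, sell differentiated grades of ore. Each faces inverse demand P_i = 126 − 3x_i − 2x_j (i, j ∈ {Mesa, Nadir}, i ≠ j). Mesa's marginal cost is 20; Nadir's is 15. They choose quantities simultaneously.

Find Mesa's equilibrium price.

58.8125

Mine Mesa's profit: π = x_{Mesa}(126 − 3x_{Mesa} − 2x_{Nadir}) − 20x_{Mesa}.
∂π/∂x_{Mesa} = 106 − 6x_{Mesa} − 2x_{Nadir} = 0 ⇒ x_{Mesa} = 53/3 − (1/3)x_{Nadir}.
Similarly x_{Nadir} = 18.5 − (1/3)x_{Mesa}.
Plugging x_{Nadir} into Mesa's best response: x_{Mesa} = 53/3 − (1/3)(18.5 − (1/3)x_{Mesa}) ⇒ (8/9)x_{Mesa} = 11.5, so x_{Mesa} = 12.9375.
Then x_{Nadir} = 18.5 − (1/3)·12.9375 = 14.1875.
P_{Mesa} = 126 − 3·12.9375 − 2·14.1875 = 58.8125.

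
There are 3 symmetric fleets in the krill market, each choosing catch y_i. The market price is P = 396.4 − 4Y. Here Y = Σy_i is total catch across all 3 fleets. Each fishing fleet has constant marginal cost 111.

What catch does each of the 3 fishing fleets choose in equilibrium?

17.8375

A representative fishing fleet's profit is π_i = y_i(396.4 − 4Y) − 111y_i, with Y = y_i + Σ_{j≠i} y_j.
First-order condition: 285.4 − 8y_i − 4Σ_{j≠i} y_j = 0.
Imposing symmetry (y_j = y for all j) turns Σ_{j≠i} y_j into 2y, so 285.4 = 16y and y = 17.8375.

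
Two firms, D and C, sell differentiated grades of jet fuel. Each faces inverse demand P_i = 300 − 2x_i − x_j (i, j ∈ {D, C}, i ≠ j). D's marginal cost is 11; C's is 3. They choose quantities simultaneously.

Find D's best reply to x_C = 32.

64.25

Firm D's profit: π = x_D(300 − 2x_D − x_C) − 11x_D.
∂π/∂x_D = 289 − 4x_D − x_C = 0 ⇒ x_D = 72.25 − 0.25x_C.
At x_C = 32: x_D = 72.25 − 0.25·32 = 64.25.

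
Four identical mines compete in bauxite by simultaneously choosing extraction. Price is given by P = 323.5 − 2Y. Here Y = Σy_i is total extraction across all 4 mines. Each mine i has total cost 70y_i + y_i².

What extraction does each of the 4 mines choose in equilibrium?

21.125

A representative mine's profit is π_i = y_i(323.5 − 2Y) − 70y_i − y_i², with Y = y_i + Σ_{j≠i} y_j.
First-order condition: 253.5 − 6y_i − 2Σ_{j≠i} y_j = 0.
With identical mines, set every y_j = y: then 253.5 − 6y − 6y = 0, i.e. y = 253.5/12 = 21.125.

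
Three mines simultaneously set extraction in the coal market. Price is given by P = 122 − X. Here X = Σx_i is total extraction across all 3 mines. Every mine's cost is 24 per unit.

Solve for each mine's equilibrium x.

A representative mine's profit is π_i = x_i(122 − X) − 24x_i, with X = x_i + Σ_{j≠i} x_j.
First-order condition: 98 − 2x_i − Σ_{j≠i} x_j = 0.
Imposing symmetry (x_j = x for all j) turns Σ_{j≠i} x_j into 2x, so 98 = 4x and x = 24.5.

24.5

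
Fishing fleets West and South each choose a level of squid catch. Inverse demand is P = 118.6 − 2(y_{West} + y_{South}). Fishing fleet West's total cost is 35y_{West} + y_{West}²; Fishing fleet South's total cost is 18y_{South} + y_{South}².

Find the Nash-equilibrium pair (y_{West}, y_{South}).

Fishing fleet West's profit: π = y_{West}(118.6 − 2(y_{West} + y_{South})) − 35y_{West} − y_{West}².
∂π/∂y_{West} = 83.6 − 6y_{West} − 2y_{South} = 0, so y_{West} = 209/15 − (1/3)y_{South}.
By the same steps for South: y_{South} = 503/30 − (1/3)y_{West}.
Plugging y_{South} into West's best response: y_{West} = 209/15 − (1/3)(503/30 − (1/3)y_{West}) ⇒ (8/9)y_{West} = 751/90, so y_{West} = 9.3875.
Then y_{South} = 503/30 − (1/3)·9.3875 = 13.6375.

9.3875, 13.6375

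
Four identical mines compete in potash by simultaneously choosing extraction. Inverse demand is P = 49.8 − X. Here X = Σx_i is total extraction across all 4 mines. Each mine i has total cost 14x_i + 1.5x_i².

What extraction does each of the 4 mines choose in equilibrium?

4.475

A representative mine's profit is π_i = x_i(49.8 − X) − 14x_i − 1.5x_i², with X = x_i + Σ_{j≠i} x_j.
First-order condition: 35.8 − 5x_i − Σ_{j≠i} x_j = 0.
Imposing symmetry (x_j = x for all j) turns Σ_{j≠i} x_j into 3x, so 35.8 = 8x and x = 4.475.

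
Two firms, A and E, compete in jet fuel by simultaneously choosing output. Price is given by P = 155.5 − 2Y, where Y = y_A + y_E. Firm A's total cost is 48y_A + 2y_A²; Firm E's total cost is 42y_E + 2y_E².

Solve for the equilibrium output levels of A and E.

Firm A's profit: π = y_A(155.5 − 2(y_A + y_E)) − 48y_A − 2y_A².
∂π/∂y_A = 107.5 − 8y_A − 2y_E = 0, so y_A = 13.4375 − 0.25y_E.
By the same steps for E: y_E = 14.1875 − 0.25y_A.
Solving the two reaction functions simultaneously: (1 − (−0.25)(−0.25))y_A = 13.4375 − 0.25·14.1875, so 0.9375y_A = 633/64 and y_A = 10.55.
Then y_E = 14.1875 − 0.25·10.55 = 11.55.

10.55, 11.55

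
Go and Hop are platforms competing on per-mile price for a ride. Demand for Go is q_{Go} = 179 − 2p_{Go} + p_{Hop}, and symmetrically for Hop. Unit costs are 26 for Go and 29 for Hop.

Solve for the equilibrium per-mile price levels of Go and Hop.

77.4, 78.6

Go's profit: π = (p_{Go} − 26)(179 − 2p_{Go} + p_{Hop}).
∂π/∂p_{Go} = 231 − 4p_{Go} + p_{Hop} = 0 ⇒ p_{Go} = 57.75 + 0.25p_{Hop}.
Similarly p_{Hop} = 59.25 + 0.25p_{Go}.
Solving the two reaction functions simultaneously: (1 − (0.25)(0.25))p_{Go} = 57.75 + 0.25·59.25, so 0.9375p_{Go} = 72.5625 and p_{Go} = 77.4.
Then p_{Hop} = 59.25 + 0.25·77.4 = 78.6.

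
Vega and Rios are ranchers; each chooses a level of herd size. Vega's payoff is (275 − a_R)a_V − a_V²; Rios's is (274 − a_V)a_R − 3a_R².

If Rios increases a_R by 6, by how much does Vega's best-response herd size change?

Expanding Vega's payoff: 275a_V − a_Ra_V − a_V².
∂π/∂a_V = 275 − a_R − 2a_V = 0, so a_V = 137.5 − 0.5a_R.
The reaction-function slope is −0.5, so a 6-unit rise in a_R moves a_V by −0.5 × 6 = −3. Vega's best response falls — the actions are strategic substitutes.

-3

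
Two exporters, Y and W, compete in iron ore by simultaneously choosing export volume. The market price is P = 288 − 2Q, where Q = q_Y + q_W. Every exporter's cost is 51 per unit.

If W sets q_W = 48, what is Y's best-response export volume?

35.25

Exporter Y's profit: π = q_Y(288 − 2(q_Y + q_W)) − 51q_Y.
∂π/∂q_Y = 237 − 4q_Y − 2q_W = 0, so q_Y = 59.25 − 0.5q_W.
At q_W = 48: q_Y = 59.25 − 0.5·48 = 35.25.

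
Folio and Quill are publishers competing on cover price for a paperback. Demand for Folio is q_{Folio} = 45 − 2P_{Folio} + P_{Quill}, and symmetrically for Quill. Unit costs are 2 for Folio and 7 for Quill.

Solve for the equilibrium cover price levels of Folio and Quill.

Folio's profit: π = (P_{Folio} − 2)(45 − 2P_{Folio} + P_{Quill}).
∂π/∂P_{Folio} = 49 − 4P_{Folio} + P_{Quill} = 0 ⇒ P_{Folio} = 12.25 + 0.25P_{Quill}.
Similarly P_{Quill} = 14.75 + 0.25P_{Folio}.
Solving the two reaction functions simultaneously: (1 − (0.25)(0.25))P_{Folio} = 12.25 + 0.25·14.75, so 0.9375P_{Folio} = 15.9375 and P_{Folio} = 17.
Then P_{Quill} = 14.75 + 0.25·17 = 19.

17, 19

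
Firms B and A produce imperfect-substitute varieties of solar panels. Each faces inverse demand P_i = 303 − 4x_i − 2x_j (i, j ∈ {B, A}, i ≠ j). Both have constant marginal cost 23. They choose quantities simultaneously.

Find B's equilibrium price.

135

Firm B's profit: π = x_B(303 − 4x_B − 2x_A) − 23x_B.
∂π/∂x_B = 280 − 8x_B − 2x_A = 0 ⇒ x_B = 35 − 0.25x_A.
By symmetry x_A = x_B; substituting into the reaction function, 1.25x_B = 35 and x_B = 28.
P_B = 303 − 4·28 − 2·28 = 135.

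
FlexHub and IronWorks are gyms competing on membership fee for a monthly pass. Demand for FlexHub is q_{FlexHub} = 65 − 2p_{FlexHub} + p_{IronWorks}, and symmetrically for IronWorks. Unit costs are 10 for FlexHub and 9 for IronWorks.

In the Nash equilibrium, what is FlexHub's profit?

662.48

FlexHub's profit: π = (p_{FlexHub} − 10)(65 − 2p_{FlexHub} + p_{IronWorks}).
∂π/∂p_{FlexHub} = 85 − 4p_{FlexHub} + p_{IronWorks} = 0 ⇒ p_{FlexHub} = 21.25 + 0.25p_{IronWorks}.
Similarly p_{IronWorks} = 20.75 + 0.25p_{FlexHub}.
Plugging p_{IronWorks} into FlexHub's best response: p_{FlexHub} = 21.25 + 0.25(20.75 + 0.25p_{FlexHub}) ⇒ 0.9375p_{FlexHub} = 26.4375, so p_{FlexHub} = 28.2.
Then p_{IronWorks} = 20.75 + 0.25·28.2 = 27.8.
q_{FlexHub} = 65 − 2·28.2 + 27.8 = 36.4.
Profit = (28.2 − 10)·36.4 = 662.48.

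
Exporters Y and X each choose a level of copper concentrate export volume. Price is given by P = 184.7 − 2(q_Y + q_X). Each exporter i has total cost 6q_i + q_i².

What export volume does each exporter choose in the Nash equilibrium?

22.3375

Exporter Y's profit: π = q_Y(184.7 − 2(q_Y + q_X)) − 6q_Y − q_Y².
∂π/∂q_Y = 178.7 − 6q_Y − 2q_X = 0, so q_Y = 1787/60 − (1/3)q_X.
The game is symmetric, so in equilibrium q_X = q_Y: the reaction function gives (4/3)q_Y = 1787/60, hence q_Y = 22.3375.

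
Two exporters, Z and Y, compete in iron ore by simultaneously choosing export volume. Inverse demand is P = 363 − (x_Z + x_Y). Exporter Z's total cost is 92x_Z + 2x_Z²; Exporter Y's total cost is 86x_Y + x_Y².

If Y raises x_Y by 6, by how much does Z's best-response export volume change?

-1

Exporter Z's profit: π = x_Z(363 − (x_Z + x_Y)) − 92x_Z − 2x_Z².
∂π/∂x_Z = 271 − 6x_Z − x_Y = 0, so x_Z = 271/6 − (1/6)x_Y.
The reaction-function slope is −1/6, so a 6-unit rise in x_Y moves x_Z by −1/6 × 6 = −1. Z's best response falls — the actions are strategic substitutes.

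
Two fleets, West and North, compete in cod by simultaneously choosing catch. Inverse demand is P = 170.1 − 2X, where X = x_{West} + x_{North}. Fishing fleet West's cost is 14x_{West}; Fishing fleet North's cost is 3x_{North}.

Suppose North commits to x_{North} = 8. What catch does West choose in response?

35.025

Fishing fleet West's profit: π = x_{West}(170.1 − 2(x_{West} + x_{North})) − 14x_{West}.
∂π/∂x_{West} = 156.1 − 4x_{West} − 2x_{North} = 0, so x_{West} = 39.025 − 0.5x_{North}.
At x_{North} = 8: x_{West} = 39.025 − 0.5·8 = 35.025.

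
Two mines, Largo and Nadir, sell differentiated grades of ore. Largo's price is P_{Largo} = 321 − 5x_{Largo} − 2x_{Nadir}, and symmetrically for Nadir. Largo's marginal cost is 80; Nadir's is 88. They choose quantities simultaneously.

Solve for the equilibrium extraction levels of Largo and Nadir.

Mine Largo's profit: π = x_{Largo}(321 − 5x_{Largo} − 2x_{Nadir}) − 80x_{Largo}.
∂π/∂x_{Largo} = 241 − 10x_{Largo} − 2x_{Nadir} = 0 ⇒ x_{Largo} = 24.1 − 0.2x_{Nadir}.
Similarly x_{Nadir} = 23.3 − 0.2x_{Largo}.
Substituting the second reaction function into the first: x_{Largo} = 24.1 − 0.2(23.3 − 0.2x_{Largo}), which gives 0.96x_{Largo} = 19.44 ⇒ x_{Largo} = 20.25.
Then x_{Nadir} = 23.3 − 0.2·20.25 = 19.25.

20.25, 19.25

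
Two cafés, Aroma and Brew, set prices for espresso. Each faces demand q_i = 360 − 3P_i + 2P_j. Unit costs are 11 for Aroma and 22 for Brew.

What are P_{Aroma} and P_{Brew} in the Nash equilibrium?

100.3125, 104.4375

Aroma's profit: π = (P_{Aroma} − 11)(360 − 3P_{Aroma} + 2P_{Brew}).
∂π/∂P_{Aroma} = 393 − 6P_{Aroma} + 2P_{Brew} = 0 ⇒ P_{Aroma} = 65.5 + (1/3)P_{Brew}.
Similarly P_{Brew} = 71 + (1/3)P_{Aroma}.
Substituting the second reaction function into the first: P_{Aroma} = 65.5 + (1/3)(71 + (1/3)P_{Aroma}), which gives (8/9)P_{Aroma} = 535/6 ⇒ P_{Aroma} = 100.3125.
Then P_{Brew} = 71 + (1/3)·100.3125 = 104.4375.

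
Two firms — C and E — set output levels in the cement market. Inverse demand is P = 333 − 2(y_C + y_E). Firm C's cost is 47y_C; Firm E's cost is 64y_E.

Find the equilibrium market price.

Firm C's profit: π = y_C(333 − 2(y_C + y_E)) − 47y_C.
∂π/∂y_C = 286 − 4y_C − 2y_E = 0, so y_C = 71.5 − 0.5y_E.
By the same steps for E: y_E = 67.25 − 0.5y_C.
Substituting the second reaction function into the first: y_C = 71.5 − 0.5(67.25 − 0.5y_C), which gives 0.75y_C = 37.875 ⇒ y_C = 50.5.
Then y_E = 67.25 − 0.5·50.5 = 42.
Equilibrium price: P = 333 − 2·92.5 = 148.

148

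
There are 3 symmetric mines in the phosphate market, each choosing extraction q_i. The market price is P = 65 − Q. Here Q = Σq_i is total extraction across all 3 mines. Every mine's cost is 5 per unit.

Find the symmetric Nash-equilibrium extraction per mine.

15

A representative mine's profit is π_i = q_i(65 − Q) − 5q_i, with Q = q_i + Σ_{j≠i} q_j.
First-order condition: 60 − 2q_i − Σ_{j≠i} q_j = 0.
With identical mines, set every q_j = q: then 60 − 2q − 2q = 0, i.e. q = 60/4 = 15.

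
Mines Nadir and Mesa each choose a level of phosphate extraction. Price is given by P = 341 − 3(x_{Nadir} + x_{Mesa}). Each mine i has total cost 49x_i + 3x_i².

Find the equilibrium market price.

224.2

Mine Nadir's profit: π = x_{Nadir}(341 − 3(x_{Nadir} + x_{Mesa})) − 49x_{Nadir} − 3x_{Nadir}².
∂π/∂x_{Nadir} = 292 − 12x_{Nadir} − 3x_{Mesa} = 0, so x_{Nadir} = 73/3 − 0.25x_{Mesa}.
The game is symmetric, so in equilibrium x_{Mesa} = x_{Nadir}: the reaction function gives 1.25x_{Nadir} = 73/3, hence x_{Nadir} = 292/15.
Equilibrium price: P = 341 − 3·(584/15) = 224.2.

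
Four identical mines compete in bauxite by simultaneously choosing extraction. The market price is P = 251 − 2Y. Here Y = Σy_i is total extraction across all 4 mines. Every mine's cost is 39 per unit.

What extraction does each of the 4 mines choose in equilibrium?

A representative mine's profit is π_i = y_i(251 − 2Y) − 39y_i, with Y = y_i + Σ_{j≠i} y_j.
First-order condition: 212 − 4y_i − 2Σ_{j≠i} y_j = 0.
With identical mines, set every y_j = y: then 212 − 4y − 6y = 0, i.e. y = 212/10 = 21.2.

21.2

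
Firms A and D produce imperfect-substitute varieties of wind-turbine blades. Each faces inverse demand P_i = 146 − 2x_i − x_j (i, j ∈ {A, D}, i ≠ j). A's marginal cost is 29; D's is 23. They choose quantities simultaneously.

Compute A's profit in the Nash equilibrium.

1058

Firm A's profit: π = x_A(146 − 2x_A − x_D) − 29x_A.
∂π/∂x_A = 117 − 4x_A − x_D = 0 ⇒ x_A = 29.25 − 0.25x_D.
Similarly x_D = 30.75 − 0.25x_A.
Plugging x_D into A's best response: x_A = 29.25 − 0.25(30.75 − 0.25x_A) ⇒ 0.9375x_A = 21.5625, so x_A = 23.
Then x_D = 30.75 − 0.25·23 = 25.
P_A = 146 − 2·23 − 25 = 75.
Profit = (75 − 29)·23 = 1058.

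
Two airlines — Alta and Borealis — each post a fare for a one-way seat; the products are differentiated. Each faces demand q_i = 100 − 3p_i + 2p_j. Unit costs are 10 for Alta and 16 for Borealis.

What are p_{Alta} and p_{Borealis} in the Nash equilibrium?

Alta's profit: π = (p_{Alta} − 10)(100 − 3p_{Alta} + 2p_{Borealis}).
∂π/∂p_{Alta} = 130 − 6p_{Alta} + 2p_{Borealis} = 0 ⇒ p_{Alta} = 65/3 + (1/3)p_{Borealis}.
Similarly p_{Borealis} = 74/3 + (1/3)p_{Alta}.
Substituting the second reaction function into the first: p_{Alta} = 65/3 + (1/3)(74/3 + (1/3)p_{Alta}), which gives (8/9)p_{Alta} = 269/9 ⇒ p_{Alta} = 33.625.
Then p_{Borealis} = 74/3 + (1/3)·33.625 = 35.875.

33.625, 35.875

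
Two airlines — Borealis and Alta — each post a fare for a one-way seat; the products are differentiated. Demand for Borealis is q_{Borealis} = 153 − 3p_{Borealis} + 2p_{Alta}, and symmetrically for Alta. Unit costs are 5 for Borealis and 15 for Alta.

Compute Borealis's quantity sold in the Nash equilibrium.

116.625

Borealis's profit: π = (p_{Borealis} − 5)(153 − 3p_{Borealis} + 2p_{Alta}).
∂π/∂p_{Borealis} = 168 − 6p_{Borealis} + 2p_{Alta} = 0 ⇒ p_{Borealis} = 28 + (1/3)p_{Alta}.
Similarly p_{Alta} = 33 + (1/3)p_{Borealis}.
Plugging p_{Alta} into Borealis's best response: p_{Borealis} = 28 + (1/3)(33 + (1/3)p_{Borealis}) ⇒ (8/9)p_{Borealis} = 39, so p_{Borealis} = 43.875.
Then p_{Alta} = 33 + (1/3)·43.875 = 47.625.
q_{Borealis} = 153 − 3·43.875 + 2·47.625 = 116.625.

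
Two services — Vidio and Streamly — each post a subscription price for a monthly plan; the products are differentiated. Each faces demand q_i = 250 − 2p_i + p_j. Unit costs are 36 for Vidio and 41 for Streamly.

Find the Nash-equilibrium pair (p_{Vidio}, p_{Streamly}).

Vidio's profit: π = (p_{Vidio} − 36)(250 − 2p_{Vidio} + p_{Streamly}).
∂π/∂p_{Vidio} = 322 − 4p_{Vidio} + p_{Streamly} = 0 ⇒ p_{Vidio} = 80.5 + 0.25p_{Streamly}.
Similarly p_{Streamly} = 83 + 0.25p_{Vidio}.
Plugging p_{Streamly} into Vidio's best response: p_{Vidio} = 80.5 + 0.25(83 + 0.25p_{Vidio}) ⇒ 0.9375p_{Vidio} = 101.25, so p_{Vidio} = 108.
Then p_{Streamly} = 83 + 0.25·108 = 110.

108, 110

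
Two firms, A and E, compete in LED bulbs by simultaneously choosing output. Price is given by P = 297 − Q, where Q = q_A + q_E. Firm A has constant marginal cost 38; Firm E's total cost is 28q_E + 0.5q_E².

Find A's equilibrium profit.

Firm A's profit: π = q_A(297 − (q_A + q_E)) − 38q_A.
∂π/∂q_A = 259 − 2q_A − q_E = 0, so q_A = 129.5 − 0.5q_E.
For E: ∂π/∂q_E = 269 − 3q_E − q_A = 0 ⇒ q_E = 269/3 − (1/3)q_A.
Solving the two reaction functions simultaneously: (1 − (−0.5)(−1/3))q_A = 129.5 − 0.5·(269/3), so (5/6)q_A = 254/3 and q_A = 101.6.
Then q_E = 269/3 − (1/3)·101.6 = 55.8.
Price P = 297 − 157.4 = 139.6.
A's profit: (139.6 − 38)·101.6 = 10322.56.

10322.56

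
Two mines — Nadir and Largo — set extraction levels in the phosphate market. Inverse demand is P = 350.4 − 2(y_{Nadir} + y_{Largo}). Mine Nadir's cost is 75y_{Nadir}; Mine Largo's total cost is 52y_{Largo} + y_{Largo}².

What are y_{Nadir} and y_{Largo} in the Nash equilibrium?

Mine Nadir's profit: π = y_{Nadir}(350.4 − 2(y_{Nadir} + y_{Largo})) − 75y_{Nadir}.
∂π/∂y_{Nadir} = 275.4 − 4y_{Nadir} − 2y_{Largo} = 0, so y_{Nadir} = 68.85 − 0.5y_{Largo}.
For Largo: ∂π/∂y_{Largo} = 298.4 − 6y_{Largo} − 2y_{Nadir} = 0 ⇒ y_{Largo} = 746/15 − (1/3)y_{Nadir}.
Plugging y_{Largo} into Nadir's best response: y_{Nadir} = 68.85 − 0.5(746/15 − (1/3)y_{Nadir}) ⇒ (5/6)y_{Nadir} = 2639/60, so y_{Nadir} = 52.78.
Then y_{Largo} = 746/15 − (1/3)·52.78 = 32.14.

52.78, 32.14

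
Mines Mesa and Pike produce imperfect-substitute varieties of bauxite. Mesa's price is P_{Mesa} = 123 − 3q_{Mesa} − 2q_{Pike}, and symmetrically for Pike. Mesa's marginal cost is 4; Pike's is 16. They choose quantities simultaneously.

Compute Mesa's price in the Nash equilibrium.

50.875

Mine Mesa's profit: π = q_{Mesa}(123 − 3q_{Mesa} − 2q_{Pike}) − 4q_{Mesa}.
∂π/∂q_{Mesa} = 119 − 6q_{Mesa} − 2q_{Pike} = 0 ⇒ q_{Mesa} = 119/6 − (1/3)q_{Pike}.
Similarly q_{Pike} = 107/6 − (1/3)q_{Mesa}.
Solving the two reaction functions simultaneously: (1 − (−1/3)(−1/3))q_{Mesa} = 119/6 − (1/3)·(107/6), so (8/9)q_{Mesa} = 125/9 and q_{Mesa} = 15.625.
Then q_{Pike} = 107/6 − (1/3)·15.625 = 12.625.
P_{Mesa} = 123 − 3·15.625 − 2·12.625 = 50.875.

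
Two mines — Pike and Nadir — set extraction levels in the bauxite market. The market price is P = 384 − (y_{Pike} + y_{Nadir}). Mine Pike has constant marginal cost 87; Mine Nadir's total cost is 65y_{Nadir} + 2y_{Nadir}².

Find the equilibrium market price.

220

Mine Pike's profit: π = y_{Pike}(384 − (y_{Pike} + y_{Nadir})) − 87y_{Pike}.
∂π/∂y_{Pike} = 297 − 2y_{Pike} − y_{Nadir} = 0, so y_{Pike} = 148.5 − 0.5y_{Nadir}.
For Nadir: ∂π/∂y_{Nadir} = 319 − 6y_{Nadir} − y_{Pike} = 0 ⇒ y_{Nadir} = 319/6 − (1/6)y_{Pike}.
Substituting the second reaction function into the first: y_{Pike} = 148.5 − 0.5(319/6 − (1/6)y_{Pike}), which gives (11/12)y_{Pike} = 1463/12 ⇒ y_{Pike} = 133.
Then y_{Nadir} = 319/6 − (1/6)·133 = 31.
Equilibrium price: P = 384 − 164 = 220.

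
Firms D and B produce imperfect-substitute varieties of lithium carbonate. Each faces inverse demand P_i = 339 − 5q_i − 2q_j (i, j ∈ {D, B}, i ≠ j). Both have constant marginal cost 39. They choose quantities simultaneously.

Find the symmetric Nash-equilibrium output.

25

Firm D's profit: π = q_D(339 − 5q_D − 2q_B) − 39q_D.
∂π/∂q_D = 300 − 10q_D − 2q_B = 0 ⇒ q_D = 30 − 0.2q_B.
The game is symmetric, so in equilibrium q_B = q_D: the reaction function gives 1.2q_D = 30, hence q_D = 25.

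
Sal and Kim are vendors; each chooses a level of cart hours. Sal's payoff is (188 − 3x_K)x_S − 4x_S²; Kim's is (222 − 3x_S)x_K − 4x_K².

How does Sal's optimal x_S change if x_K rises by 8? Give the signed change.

-3

Expanding Sal's payoff: 188x_S − 3x_Kx_S − 4x_S².
∂π/∂x_S = 188 − 3x_K − 8x_S = 0, so x_S = 23.5 − 0.375x_K.
The reaction-function slope is −0.375, so an 8-unit rise in x_K moves x_S by −0.375 × 8 = −3. Sal's best response falls — the actions are strategic substitutes.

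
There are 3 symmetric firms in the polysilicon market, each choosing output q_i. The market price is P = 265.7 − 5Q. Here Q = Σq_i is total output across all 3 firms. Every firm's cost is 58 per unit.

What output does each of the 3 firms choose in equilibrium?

10.385

A representative firm's profit is π_i = q_i(265.7 − 5Q) − 58q_i, with Q = q_i + Σ_{j≠i} q_j.
First-order condition: 207.7 − 10q_i − 5Σ_{j≠i} q_j = 0.
In a symmetric equilibrium every firm chooses the same q, so Σ_{j≠i} q_j = 2q. The condition becomes 207.7 − 20q = 0, giving q = 207.7/20 = 10.385.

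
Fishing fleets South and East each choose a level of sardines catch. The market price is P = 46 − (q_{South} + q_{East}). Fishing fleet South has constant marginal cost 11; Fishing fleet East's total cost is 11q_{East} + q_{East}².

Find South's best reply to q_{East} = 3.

Fishing fleet South's profit: π = q_{South}(46 − (q_{South} + q_{East})) − 11q_{South}.
∂π/∂q_{South} = 35 − 2q_{South} − q_{East} = 0, so q_{South} = 17.5 − 0.5q_{East}.
At q_{East} = 3: q_{South} = 17.5 − 0.5·3 = 16.

16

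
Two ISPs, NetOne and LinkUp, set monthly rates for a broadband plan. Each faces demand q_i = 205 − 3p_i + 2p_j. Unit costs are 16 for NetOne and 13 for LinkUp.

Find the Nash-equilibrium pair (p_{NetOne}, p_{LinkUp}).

NetOne's profit: π = (p_{NetOne} − 16)(205 − 3p_{NetOne} + 2p_{LinkUp}).
∂π/∂p_{NetOne} = 253 − 6p_{NetOne} + 2p_{LinkUp} = 0 ⇒ p_{NetOne} = 253/6 + (1/3)p_{LinkUp}.
Similarly p_{LinkUp} = 122/3 + (1/3)p_{NetOne}.
Solving the two reaction functions simultaneously: (1 − (1/3)(1/3))p_{NetOne} = 253/6 + (1/3)·(122/3), so (8/9)p_{NetOne} = 1003/18 and p_{NetOne} = 62.6875.
Then p_{LinkUp} = 122/3 + (1/3)·62.6875 = 61.5625.

62.6875, 61.5625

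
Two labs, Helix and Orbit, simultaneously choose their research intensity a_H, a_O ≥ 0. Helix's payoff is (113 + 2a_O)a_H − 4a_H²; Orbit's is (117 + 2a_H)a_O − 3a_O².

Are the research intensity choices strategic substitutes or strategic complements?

strategic complements

Expanding Helix's payoff: 113a_H + 2a_Oa_H − 4a_H².
∂π/∂a_H = 113 + 2a_O − 8a_H = 0, so a_H = 14.125 + 0.25a_O.
The best-response slope da_H/da_O = 0.25 > 0: the reaction function is upward-sloping, so the choices are strategic complements.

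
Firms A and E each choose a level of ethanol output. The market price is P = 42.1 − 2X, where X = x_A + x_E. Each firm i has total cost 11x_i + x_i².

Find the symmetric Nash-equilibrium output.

Firm A's profit: π = x_A(42.1 − 2(x_A + x_E)) − 11x_A − x_A².
∂π/∂x_A = 31.1 − 6x_A − 2x_E = 0, so x_A = 311/60 − (1/3)x_E.
By symmetry x_E = x_A; substituting into the reaction function, (4/3)x_A = 311/60 and x_A = 3.8875.

3.8875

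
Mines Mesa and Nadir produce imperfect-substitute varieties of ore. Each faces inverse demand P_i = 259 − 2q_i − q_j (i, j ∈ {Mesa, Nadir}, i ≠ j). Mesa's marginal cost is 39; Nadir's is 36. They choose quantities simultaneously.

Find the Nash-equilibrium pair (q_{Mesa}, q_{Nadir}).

Mine Mesa's profit: π = q_{Mesa}(259 − 2q_{Mesa} − q_{Nadir}) − 39q_{Mesa}.
∂π/∂q_{Mesa} = 220 − 4q_{Mesa} − q_{Nadir} = 0 ⇒ q_{Mesa} = 55 − 0.25q_{Nadir}.
Similarly q_{Nadir} = 55.75 − 0.25q_{Mesa}.
Solving the two reaction functions simultaneously: (1 − (−0.25)(−0.25))q_{Mesa} = 55 − 0.25·55.75, so 0.9375q_{Mesa} = 41.0625 and q_{Mesa} = 43.8.
Then q_{Nadir} = 55.75 − 0.25·43.8 = 44.8.

43.8, 44.8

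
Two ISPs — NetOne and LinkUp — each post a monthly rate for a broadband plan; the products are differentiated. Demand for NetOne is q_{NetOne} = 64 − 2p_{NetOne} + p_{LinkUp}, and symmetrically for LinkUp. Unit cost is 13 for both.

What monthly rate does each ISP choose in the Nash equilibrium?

30

NetOne's profit: π = (p_{NetOne} − 13)(64 − 2p_{NetOne} + p_{LinkUp}).
∂π/∂p_{NetOne} = 90 − 4p_{NetOne} + p_{LinkUp} = 0 ⇒ p_{NetOne} = 22.5 + 0.25p_{LinkUp}.
By symmetry p_{LinkUp} = p_{NetOne}; substituting into the reaction function, 0.75p_{NetOne} = 22.5 and p_{NetOne} = 30.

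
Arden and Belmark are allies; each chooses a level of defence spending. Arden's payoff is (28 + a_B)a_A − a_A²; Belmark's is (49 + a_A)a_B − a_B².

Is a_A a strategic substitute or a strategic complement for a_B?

Expanding Arden's payoff: 28a_A + a_Ba_A − a_A².
∂π/∂a_A = 28 + a_B − 2a_A = 0, so a_A = 14 + 0.5a_B.
The best-response slope da_A/da_B = 0.5 > 0: the reaction function is upward-sloping, so the choices are strategic complements.

strategic complements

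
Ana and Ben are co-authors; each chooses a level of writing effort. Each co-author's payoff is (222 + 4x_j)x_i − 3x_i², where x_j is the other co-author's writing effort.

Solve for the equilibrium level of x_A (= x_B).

Ana's payoff is (222 + 4x_B)x_A − 3x_A².
∂π/∂x_A = 222 + 4x_B − 6x_A = 0, so x_A = 37 + (2/3)x_B.
By symmetry x_B = x_A; substituting into the reaction function, (1/3)x_A = 37 and x_A = 111.

111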